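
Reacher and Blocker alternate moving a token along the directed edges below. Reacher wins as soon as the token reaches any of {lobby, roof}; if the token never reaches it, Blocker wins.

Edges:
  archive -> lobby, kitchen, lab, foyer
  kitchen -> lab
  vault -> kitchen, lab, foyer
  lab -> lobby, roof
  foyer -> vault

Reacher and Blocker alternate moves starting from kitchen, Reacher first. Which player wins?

Reacher

Track states (vertex, player-to-move).
A0 = {(lobby,Reacher), (lobby,Blocker), (roof,Reacher), (roof,Blocker)}
A1: add {(archive,Reacher), (lab,Reacher), (lab,Blocker)}.
A2: add {(kitchen,Reacher), (kitchen,Blocker), (vault,Reacher)}.
(kitchen,Reacher) ∈ A2 ⇒ Reacher forces the target.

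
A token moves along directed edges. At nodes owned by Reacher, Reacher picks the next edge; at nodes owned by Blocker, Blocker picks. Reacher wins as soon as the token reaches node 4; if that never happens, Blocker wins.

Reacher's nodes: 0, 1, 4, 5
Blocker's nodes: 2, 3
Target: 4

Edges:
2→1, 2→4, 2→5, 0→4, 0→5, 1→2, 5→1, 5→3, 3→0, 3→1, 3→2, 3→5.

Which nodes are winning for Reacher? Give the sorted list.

0, 4

A0 = {4}
A1: add {0} — 0 (Reacher) has 0→4.
A2 = A1; e.g. 1 (Reacher) has no edge into A1. Fixed point.
Reacher's winning region = {0, 4}.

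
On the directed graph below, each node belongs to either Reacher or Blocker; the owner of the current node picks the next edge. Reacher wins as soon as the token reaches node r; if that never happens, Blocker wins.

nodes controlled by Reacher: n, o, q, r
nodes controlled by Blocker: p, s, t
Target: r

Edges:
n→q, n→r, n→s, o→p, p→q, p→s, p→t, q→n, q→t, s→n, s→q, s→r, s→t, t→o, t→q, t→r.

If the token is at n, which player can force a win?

A0 = {r}
A1: add {n} — n (Reacher) has n→r.
n ∈ A1, so Reacher can force the target.

Reacher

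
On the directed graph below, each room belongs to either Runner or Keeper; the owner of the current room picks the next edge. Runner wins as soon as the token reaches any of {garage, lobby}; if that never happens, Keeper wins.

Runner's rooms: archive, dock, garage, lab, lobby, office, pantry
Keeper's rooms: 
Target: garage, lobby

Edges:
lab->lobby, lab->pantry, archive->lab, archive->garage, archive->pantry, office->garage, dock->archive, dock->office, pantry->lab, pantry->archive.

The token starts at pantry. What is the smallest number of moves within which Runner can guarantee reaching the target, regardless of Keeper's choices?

2

A0 = {garage, lobby}
A1: add {archive, lab, office} — lab (Runner) has lab→lobby; archive (Runner) has archive→garage; office (Runner) has office→garage.
A2: add {dock, pantry} — dock (Runner) has dock→archive; pantry (Runner) has pantry→lab.
A2 = all vertices. Fixed point.
pantry enters the attractor at level 2, so Runner can force the target in 2 moves from there.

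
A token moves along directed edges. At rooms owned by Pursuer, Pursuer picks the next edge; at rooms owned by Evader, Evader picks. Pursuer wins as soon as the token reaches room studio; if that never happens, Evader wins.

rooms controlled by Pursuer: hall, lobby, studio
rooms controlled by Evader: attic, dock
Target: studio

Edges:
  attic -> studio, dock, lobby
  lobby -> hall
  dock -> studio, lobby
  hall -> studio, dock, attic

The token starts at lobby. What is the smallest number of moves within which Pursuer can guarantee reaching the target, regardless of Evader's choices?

2

A0 = {studio}
A1: add {hall} — hall (Pursuer) has hall→studio.
A2: add {lobby} — lobby (Pursuer) has lobby→hall.
lobby enters the attractor at level 2, so Pursuer can force the target in 2 moves from there.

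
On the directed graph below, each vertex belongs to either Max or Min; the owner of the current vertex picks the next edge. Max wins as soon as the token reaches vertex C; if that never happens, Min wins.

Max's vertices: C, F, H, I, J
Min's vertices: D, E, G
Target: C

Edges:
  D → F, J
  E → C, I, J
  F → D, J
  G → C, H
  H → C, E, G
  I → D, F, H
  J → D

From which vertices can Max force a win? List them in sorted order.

A0 = {C}
A1: add {H} — H (Max) has H→C.
A2: add {G, I} — G (Min): all of {C, H} already in; I (Max) has I→H.
A3 = A2; e.g. D (Min) can still go to F. Fixed point.
Max's winning region = {C, G, H, I}.

C, G, H, I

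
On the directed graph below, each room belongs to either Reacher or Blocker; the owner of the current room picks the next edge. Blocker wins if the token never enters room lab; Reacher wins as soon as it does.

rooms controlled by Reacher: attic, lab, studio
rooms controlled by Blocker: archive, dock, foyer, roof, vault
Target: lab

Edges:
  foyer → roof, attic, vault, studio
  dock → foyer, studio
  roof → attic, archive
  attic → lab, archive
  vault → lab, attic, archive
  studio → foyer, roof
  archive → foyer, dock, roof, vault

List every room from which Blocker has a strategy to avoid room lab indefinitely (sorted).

archive, dock, foyer, roof, studio, vault

A0 = {lab}
A1: add {attic} — attic (Reacher) has attic→lab.
A2 = A1; e.g. foyer (Blocker) can still go to roof. Fixed point.
Reacher's attractor = {attic, lab}; Blocker avoids the target exactly from the complement.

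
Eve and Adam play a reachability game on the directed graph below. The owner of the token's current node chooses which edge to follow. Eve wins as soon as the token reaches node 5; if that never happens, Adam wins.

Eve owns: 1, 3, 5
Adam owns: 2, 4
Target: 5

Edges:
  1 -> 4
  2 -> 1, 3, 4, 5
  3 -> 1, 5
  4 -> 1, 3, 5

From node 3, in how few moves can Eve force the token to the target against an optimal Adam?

A0 = {5}
A1: add {3} — 3 (Eve) has 3→5.
A2 = A1; e.g. 1 (Eve) has no edge into A1. Fixed point.
3 enters the attractor at level 1, so Eve can force the target in 1 move from there.

1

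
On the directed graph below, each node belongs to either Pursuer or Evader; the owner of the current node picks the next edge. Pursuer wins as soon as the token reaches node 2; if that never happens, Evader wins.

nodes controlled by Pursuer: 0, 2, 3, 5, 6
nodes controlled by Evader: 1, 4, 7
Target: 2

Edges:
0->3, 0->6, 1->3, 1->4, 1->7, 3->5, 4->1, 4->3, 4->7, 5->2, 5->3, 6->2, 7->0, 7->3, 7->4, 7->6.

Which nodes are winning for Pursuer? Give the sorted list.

A0 = {2}
A1: add {5, 6} — 5 (Pursuer) has 5→2; 6 (Pursuer) has 6→2.
A2: add {0, 3} — 0 (Pursuer) has 0→6; 3 (Pursuer) has 3→5.
A3 = A2; e.g. 1 (Evader) can still go to 4. Fixed point.
Pursuer's winning region = {0, 2, 3, 5, 6}.

0, 2, 3, 5, 6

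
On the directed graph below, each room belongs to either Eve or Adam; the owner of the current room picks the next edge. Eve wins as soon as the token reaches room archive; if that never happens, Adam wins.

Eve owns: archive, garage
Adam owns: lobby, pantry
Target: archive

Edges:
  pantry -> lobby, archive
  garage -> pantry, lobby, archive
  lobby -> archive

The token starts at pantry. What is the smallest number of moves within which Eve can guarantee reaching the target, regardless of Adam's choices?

2

A0 = {archive}
A1: add {garage, lobby} — garage (Eve) has garage→archive; lobby (Adam): all of {archive} already in.
A2: add {pantry} — pantry (Adam): all of {lobby, archive} already in.
A2 = all vertices. Fixed point.
pantry enters the attractor at level 2, so Eve can force the target in 2 moves from there.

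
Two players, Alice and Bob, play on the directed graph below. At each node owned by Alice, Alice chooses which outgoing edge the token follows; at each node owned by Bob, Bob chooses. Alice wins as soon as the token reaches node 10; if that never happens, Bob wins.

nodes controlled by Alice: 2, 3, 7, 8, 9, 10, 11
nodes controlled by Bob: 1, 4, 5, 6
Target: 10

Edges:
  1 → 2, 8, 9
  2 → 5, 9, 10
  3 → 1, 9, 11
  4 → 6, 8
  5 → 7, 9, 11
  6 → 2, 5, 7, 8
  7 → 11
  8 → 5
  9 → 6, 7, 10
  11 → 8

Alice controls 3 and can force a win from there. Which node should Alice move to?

A0 = {10}
A1: add {2, 9} — 2 (Alice) has 2→10; 9 (Alice) has 9→10.
A2: add {3} — 3 (Alice) has 3→9.
A3 = A2; e.g. 1 (Bob) can still go to 8. Fixed point.
From 3, successor 9 is in the attractor (rank 1); the other successors 1, 11 are not.

9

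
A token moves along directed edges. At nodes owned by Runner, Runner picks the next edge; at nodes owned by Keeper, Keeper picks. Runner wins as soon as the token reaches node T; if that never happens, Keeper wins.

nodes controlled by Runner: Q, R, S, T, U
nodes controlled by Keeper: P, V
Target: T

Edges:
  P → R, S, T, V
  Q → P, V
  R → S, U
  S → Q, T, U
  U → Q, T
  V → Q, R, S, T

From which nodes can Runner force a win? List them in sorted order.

R, S, T, U

A0 = {T}
A1: add {S, U} — S (Runner) has S→T; U (Runner) has U→T.
A2: add {R} — R (Runner) has R→S.
A3 = A2; e.g. P (Keeper) can still go to V. Fixed point.
Runner's winning region = {R, S, T, U}.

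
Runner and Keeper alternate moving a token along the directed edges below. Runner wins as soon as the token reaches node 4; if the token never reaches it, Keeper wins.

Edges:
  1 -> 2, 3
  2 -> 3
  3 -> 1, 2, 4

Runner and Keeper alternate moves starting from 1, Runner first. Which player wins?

Runner

Track states (vertex, player-to-move).
A0 = {(4,Runner), (4,Keeper)}
A1: add {(3,Runner)}.
A2: add {(2,Keeper)}.
A3: add {(1,Runner)}.
(1,Runner) ∈ A3 ⇒ Runner forces the target.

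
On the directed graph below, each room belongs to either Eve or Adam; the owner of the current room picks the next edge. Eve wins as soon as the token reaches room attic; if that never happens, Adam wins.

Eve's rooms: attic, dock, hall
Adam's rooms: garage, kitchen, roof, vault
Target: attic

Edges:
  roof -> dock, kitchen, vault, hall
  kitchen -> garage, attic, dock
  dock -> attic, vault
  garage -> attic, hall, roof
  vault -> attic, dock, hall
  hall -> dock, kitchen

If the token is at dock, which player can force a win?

Eve

A0 = {attic}
A1: add {dock} — dock (Eve) has dock→attic.
dock ∈ A1, so Eve can force the target.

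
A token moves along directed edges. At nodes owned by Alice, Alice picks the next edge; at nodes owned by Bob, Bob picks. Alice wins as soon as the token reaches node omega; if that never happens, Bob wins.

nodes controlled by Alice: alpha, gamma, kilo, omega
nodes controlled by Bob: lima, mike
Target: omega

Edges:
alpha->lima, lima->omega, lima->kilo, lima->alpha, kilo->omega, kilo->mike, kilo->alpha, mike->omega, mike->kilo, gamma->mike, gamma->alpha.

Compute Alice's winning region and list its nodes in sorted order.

A0 = {omega}
A1: add {kilo} — kilo (Alice) has kilo→omega.
A2: add {mike} — mike (Bob): all of {omega, kilo} already in.
A3: add {gamma} — gamma (Alice) has gamma→mike.
A4 = A3; e.g. alpha (Alice) has no edge into A3. Fixed point.
Alice's winning region = {gamma, kilo, mike, omega}.

gamma, kilo, mike, omega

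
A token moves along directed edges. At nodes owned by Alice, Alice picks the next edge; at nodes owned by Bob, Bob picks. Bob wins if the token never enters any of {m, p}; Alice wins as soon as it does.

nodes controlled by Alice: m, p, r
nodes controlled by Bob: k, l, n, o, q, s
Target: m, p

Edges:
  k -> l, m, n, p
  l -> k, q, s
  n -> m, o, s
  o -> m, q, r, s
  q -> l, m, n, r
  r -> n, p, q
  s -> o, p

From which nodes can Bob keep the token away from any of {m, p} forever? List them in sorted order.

A0 = {m, p}
A1: add {r} — r (Alice) has r→p.
A2 = A1; e.g. k (Bob) can still go to l. Fixed point.
Alice's attractor = {m, p, r}; Bob avoids the target exactly from the complement.

k, l, n, o, q, s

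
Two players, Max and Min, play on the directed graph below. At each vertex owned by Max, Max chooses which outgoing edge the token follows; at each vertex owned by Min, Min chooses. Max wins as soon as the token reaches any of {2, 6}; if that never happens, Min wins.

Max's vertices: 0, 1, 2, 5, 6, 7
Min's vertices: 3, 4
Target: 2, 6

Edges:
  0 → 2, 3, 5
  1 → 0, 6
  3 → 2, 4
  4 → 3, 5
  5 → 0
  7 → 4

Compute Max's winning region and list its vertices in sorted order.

0, 1, 2, 5, 6

A0 = {2, 6}
A1: add {0, 1} — 0 (Max) has 0→2; 1 (Max) has 1→6.
A2: add {5} — 5 (Max) has 5→0.
A3 = A2; e.g. 3 (Min) can still go to 4. Fixed point.
Max's winning region = {0, 1, 2, 5, 6}.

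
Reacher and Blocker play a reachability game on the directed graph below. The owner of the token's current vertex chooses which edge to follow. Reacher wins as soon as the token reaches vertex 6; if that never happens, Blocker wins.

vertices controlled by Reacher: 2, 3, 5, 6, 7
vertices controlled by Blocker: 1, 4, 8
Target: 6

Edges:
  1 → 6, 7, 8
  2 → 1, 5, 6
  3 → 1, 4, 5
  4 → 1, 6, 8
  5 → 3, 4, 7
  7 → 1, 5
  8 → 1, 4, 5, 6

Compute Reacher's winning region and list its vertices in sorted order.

2, 6

A0 = {6}
A1: add {2} — 2 (Reacher) has 2→6.
A2 = A1; e.g. 1 (Blocker) can still go to 7. Fixed point.
Reacher's winning region = {2, 6}.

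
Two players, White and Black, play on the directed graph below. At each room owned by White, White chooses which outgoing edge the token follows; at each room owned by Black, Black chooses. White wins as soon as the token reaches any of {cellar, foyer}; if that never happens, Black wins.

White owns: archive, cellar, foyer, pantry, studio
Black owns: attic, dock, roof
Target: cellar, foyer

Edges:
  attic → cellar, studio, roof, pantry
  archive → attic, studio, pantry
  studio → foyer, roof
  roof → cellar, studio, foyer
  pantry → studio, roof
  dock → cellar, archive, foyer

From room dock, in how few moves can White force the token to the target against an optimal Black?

A0 = {cellar, foyer}
A1: add {studio} — studio (White) has studio→foyer.
A2: add {archive, pantry, roof} — archive (White) has archive→studio; roof (Black): all of {cellar, studio, foyer} already in; pantry (White) has pantry→studio.
A3: add {attic, dock} — attic (Black): all of {cellar, studio, roof, pantry} already in; dock (Black): all of {cellar, archive, foyer} already in.
A3 = all vertices. Fixed point.
dock enters the attractor at level 3, so White can force the target in 3 moves from there.

3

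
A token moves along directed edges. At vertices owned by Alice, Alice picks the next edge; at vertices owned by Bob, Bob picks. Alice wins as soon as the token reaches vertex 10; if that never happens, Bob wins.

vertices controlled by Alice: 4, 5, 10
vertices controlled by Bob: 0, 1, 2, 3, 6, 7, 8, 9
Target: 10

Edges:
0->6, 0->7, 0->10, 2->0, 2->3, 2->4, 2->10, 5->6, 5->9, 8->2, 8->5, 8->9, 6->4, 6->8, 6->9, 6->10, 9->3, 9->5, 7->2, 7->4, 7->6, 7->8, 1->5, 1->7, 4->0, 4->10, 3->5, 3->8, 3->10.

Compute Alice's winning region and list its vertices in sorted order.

A0 = {10}
A1: add {4} — 4 (Alice) has 4→10.
A2 = A1; e.g. 0 (Bob) can still go to 6. Fixed point.
Alice's winning region = {4, 10}.

4, 10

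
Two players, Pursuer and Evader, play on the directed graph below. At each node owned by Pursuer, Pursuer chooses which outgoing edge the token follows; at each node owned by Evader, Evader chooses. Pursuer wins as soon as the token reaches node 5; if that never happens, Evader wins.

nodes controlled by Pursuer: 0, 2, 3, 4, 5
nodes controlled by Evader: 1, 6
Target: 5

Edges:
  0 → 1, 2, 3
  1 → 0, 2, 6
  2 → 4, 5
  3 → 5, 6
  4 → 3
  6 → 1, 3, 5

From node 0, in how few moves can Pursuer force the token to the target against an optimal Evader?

2

A0 = {5}
A1: add {2, 3} — 2 (Pursuer) has 2→5; 3 (Pursuer) has 3→5.
A2: add {0, 4} — 0 (Pursuer) has 0→2; 4 (Pursuer) has 4→3.
A3 = A2; e.g. 1 (Evader) can still go to 6. Fixed point.
0 enters the attractor at level 2, so Pursuer can force the target in 2 moves from there.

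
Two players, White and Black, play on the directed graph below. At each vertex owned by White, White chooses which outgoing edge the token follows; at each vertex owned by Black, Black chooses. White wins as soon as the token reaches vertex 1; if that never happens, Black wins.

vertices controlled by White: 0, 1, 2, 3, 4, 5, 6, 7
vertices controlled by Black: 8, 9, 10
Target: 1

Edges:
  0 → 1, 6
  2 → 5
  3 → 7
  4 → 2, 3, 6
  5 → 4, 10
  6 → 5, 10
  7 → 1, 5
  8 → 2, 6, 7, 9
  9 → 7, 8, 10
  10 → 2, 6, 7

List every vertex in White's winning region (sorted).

A0 = {1}
A1: add {0, 7} — 0 (White) has 0→1; 7 (White) has 7→1.
A2: add {3} — 3 (White) has 3→7.
A3: add {4} — 4 (White) has 4→3.
A4: add {5} — 5 (White) has 5→4.
A5: add {2, 6} — 2 (White) has 2→5; 6 (White) has 6→5.
A6: add {10} — 10 (Black): all of {2, 6, 7} already in.
A7 = A6; e.g. 8 (Black) can still go to 9. Fixed point.
White's winning region = {0, 1, 2, 3, 4, 5, 6, 7, 10}.

0, 1, 2, 3, 4, 5, 6, 7, 10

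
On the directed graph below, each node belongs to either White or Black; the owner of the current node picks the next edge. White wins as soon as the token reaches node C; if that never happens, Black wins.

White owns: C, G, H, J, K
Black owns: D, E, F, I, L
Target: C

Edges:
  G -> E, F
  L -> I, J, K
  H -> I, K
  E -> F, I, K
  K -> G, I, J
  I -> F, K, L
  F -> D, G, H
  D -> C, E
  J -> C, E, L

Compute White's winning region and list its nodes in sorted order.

A0 = {C}
A1: add {J} — J (White) has J→C.
A2: add {K} — K (White) has K→J.
A3: add {H} — H (White) has H→K.
A4 = A3; e.g. D (Black) can still go to E. Fixed point.
White's winning region = {C, H, J, K}.

C, H, J, K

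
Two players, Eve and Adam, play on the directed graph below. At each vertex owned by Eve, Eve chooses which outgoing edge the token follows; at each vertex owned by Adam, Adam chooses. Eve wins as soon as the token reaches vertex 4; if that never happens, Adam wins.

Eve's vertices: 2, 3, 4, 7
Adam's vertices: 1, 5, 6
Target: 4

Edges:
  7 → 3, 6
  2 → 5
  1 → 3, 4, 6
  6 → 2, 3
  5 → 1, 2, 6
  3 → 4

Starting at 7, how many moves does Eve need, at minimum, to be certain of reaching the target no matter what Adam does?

2

A0 = {4}
A1: add {3} — 3 (Eve) has 3→4.
A2: add {7} — 7 (Eve) has 7→3.
A3 = A2; e.g. 1 (Adam) can still go to 6. Fixed point.
7 enters the attractor at level 2, so Eve can force the target in 2 moves from there.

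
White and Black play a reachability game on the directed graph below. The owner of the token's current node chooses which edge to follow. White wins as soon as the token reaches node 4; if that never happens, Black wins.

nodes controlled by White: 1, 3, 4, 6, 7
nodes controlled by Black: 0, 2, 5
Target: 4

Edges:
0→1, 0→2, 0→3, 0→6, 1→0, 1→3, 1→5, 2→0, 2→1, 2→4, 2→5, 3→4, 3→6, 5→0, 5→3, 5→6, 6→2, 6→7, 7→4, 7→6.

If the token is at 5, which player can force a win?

A0 = {4}
A1: add {3, 7} — 3 (White) has 3→4; 7 (White) has 7→4.
A2: add {1, 6} — 1 (White) has 1→3; 6 (White) has 6→7.
A3 = A2; e.g. 0 (Black) can still go to 2. Fixed point.
5 never enters the attractor, so Black can avoid the target forever.

Black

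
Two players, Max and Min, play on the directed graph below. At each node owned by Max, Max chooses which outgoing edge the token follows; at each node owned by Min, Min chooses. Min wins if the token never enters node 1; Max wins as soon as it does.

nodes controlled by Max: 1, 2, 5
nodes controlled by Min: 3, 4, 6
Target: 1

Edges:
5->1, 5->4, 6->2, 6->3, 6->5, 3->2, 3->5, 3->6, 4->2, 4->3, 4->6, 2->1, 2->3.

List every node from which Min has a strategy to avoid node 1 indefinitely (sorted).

3, 4, 6

A0 = {1}
A1: add {2, 5} — 2 (Max) has 2→1; 5 (Max) has 5→1.
A2 = A1; e.g. 3 (Min) can still go to 6. Fixed point.
Max's attractor = {1, 2, 5}; Min avoids the target exactly from the complement.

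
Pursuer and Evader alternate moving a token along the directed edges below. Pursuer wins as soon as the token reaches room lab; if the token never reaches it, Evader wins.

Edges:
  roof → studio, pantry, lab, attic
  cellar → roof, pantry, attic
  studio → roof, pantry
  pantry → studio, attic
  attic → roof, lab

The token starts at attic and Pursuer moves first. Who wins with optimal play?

Track states (vertex, player-to-move).
A0 = {(lab,Pursuer), (lab,Evader)}
A1: add {(roof,Pursuer), (attic,Pursuer)}.
(attic,Pursuer) ∈ A1 ⇒ Pursuer forces the target.

Pursuer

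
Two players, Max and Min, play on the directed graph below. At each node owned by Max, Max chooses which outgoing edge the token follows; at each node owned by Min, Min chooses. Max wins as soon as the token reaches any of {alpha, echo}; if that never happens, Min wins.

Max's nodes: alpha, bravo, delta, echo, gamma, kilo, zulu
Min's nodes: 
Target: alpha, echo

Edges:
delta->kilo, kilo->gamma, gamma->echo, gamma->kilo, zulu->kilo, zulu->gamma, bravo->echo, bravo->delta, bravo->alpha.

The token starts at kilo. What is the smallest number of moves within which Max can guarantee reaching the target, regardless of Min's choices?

2

A0 = {alpha, echo}
A1: add {bravo, gamma} — gamma (Max) has gamma→echo; bravo (Max) has bravo→echo.
A2: add {kilo, zulu} — kilo (Max) has kilo→gamma; zulu (Max) has zulu→gamma.
kilo enters the attractor at level 2, so Max can force the target in 2 moves from there.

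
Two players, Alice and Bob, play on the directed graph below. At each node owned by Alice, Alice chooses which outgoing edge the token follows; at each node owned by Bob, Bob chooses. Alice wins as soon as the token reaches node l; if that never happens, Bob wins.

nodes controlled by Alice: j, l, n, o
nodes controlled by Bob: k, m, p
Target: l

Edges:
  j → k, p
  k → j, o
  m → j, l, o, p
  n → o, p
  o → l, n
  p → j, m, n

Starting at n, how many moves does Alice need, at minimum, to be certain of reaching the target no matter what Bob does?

A0 = {l}
A1: add {o} — o (Alice) has o→l.
A2: add {n} — n (Alice) has n→o.
A3 = A2; e.g. j (Alice) has no edge into A2. Fixed point.
n enters the attractor at level 2, so Alice can force the target in 2 moves from there.

2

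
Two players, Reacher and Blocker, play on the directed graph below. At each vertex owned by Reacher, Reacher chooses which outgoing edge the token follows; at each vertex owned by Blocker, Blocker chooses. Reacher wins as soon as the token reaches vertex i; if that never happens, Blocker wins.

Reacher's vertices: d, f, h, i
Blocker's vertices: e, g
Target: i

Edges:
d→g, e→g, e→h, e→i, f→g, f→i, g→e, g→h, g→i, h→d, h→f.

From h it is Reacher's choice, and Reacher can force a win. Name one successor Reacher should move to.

A0 = {i}
A1: add {f} — f (Reacher) has f→i.
A2: add {h} — h (Reacher) has h→f.
A3 = A2; e.g. d (Reacher) has no edge into A2. Fixed point.
From h, successor f is in the attractor (rank 1); the other successor d is not.

f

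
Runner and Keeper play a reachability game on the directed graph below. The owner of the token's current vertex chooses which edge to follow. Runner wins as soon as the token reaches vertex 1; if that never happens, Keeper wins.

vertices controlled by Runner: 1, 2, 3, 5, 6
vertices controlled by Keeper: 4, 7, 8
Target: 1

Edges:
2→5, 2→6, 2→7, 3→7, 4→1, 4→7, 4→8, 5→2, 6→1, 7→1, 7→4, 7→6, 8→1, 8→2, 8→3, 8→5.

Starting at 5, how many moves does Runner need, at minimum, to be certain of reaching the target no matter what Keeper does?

A0 = {1}
A1: add {6} — 6 (Runner) has 6→1.
A2: add {2} — 2 (Runner) has 2→6.
A3: add {5} — 5 (Runner) has 5→2.
A4 = A3; e.g. 3 (Runner) has no edge into A3. Fixed point.
5 enters the attractor at level 3, so Runner can force the target in 3 moves from there.

3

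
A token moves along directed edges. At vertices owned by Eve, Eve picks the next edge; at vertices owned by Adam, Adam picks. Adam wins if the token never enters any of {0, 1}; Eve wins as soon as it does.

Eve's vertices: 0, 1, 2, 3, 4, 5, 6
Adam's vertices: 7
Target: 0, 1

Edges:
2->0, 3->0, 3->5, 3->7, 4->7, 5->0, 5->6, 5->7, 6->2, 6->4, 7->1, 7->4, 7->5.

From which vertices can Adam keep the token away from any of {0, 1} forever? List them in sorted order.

4, 7

A0 = {0, 1}
A1: add {2, 3, 5} — 2 (Eve) has 2→0; 3 (Eve) has 3→0; 5 (Eve) has 5→0.
A2: add {6} — 6 (Eve) has 6→2.
A3 = A2; e.g. 4 (Eve) has no edge into A2. Fixed point.
Eve's attractor = {0, 1, 2, 3, 5, 6}; Adam avoids the target exactly from the complement.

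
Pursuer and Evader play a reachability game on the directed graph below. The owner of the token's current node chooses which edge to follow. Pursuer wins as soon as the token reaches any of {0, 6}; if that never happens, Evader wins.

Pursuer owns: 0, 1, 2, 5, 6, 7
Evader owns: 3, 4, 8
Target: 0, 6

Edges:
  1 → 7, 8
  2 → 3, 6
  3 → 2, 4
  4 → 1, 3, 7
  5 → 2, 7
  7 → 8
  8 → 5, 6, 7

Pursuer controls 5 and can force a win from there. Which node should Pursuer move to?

A0 = {0, 6}
A1: add {2} — 2 (Pursuer) has 2→6.
A2: add {5} — 5 (Pursuer) has 5→2.
A3 = A2; e.g. 1 (Pursuer) has no edge into A2. Fixed point.
From 5, successor 2 is in the attractor (rank 1); the other successor 7 is not.

2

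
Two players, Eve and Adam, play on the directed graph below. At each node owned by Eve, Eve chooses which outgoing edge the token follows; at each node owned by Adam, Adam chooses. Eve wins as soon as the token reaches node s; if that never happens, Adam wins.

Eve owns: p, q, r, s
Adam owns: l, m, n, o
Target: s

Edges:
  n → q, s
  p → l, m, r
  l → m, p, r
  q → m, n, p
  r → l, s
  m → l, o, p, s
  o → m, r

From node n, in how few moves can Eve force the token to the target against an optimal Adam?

4

A0 = {s}
A1: add {r} — r (Eve) has r→s.
A2: add {p} — p (Eve) has p→r.
A3: add {q} — q (Eve) has q→p.
A4: add {n} — n (Adam): all of {q, s} already in.
A5 = A4; e.g. l (Adam) can still go to m. Fixed point.
n enters the attractor at level 4, so Eve can force the target in 4 moves from there.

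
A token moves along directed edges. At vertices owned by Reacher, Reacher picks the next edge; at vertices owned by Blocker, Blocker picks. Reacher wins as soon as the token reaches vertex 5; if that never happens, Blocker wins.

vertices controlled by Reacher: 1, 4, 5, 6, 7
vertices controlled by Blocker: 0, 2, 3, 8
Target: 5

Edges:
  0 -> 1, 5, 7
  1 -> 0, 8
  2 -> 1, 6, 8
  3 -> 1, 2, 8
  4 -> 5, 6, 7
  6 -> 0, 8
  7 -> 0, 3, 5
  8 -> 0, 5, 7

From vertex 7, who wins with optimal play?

Reacher

A0 = {5}
A1: add {4, 7} — 4 (Reacher) has 4→5; 7 (Reacher) has 7→5.
A2 = A1; e.g. 0 (Blocker) can still go to 1. Fixed point.
7 ∈ A1, so Reacher can force the target.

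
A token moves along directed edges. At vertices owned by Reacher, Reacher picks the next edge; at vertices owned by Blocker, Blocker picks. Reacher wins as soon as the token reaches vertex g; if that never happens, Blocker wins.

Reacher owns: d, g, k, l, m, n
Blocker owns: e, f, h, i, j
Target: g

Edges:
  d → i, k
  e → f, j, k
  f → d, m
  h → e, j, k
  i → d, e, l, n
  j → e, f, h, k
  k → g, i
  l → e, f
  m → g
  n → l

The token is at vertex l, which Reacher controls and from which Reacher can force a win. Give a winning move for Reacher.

A0 = {g}
A1: add {k, m} — k (Reacher) has k→g; m (Reacher) has m→g.
A2: add {d} — d (Reacher) has d→k.
A3: add {f} — f (Blocker): all of {d, m} already in.
A4: add {l} — l (Reacher) has l→f.
A5: add {n} — n (Reacher) has n→l.
A6 = A5; e.g. e (Blocker) can still go to j. Fixed point.
From l, successor f is in the attractor (rank 3); the other successor e is not.

f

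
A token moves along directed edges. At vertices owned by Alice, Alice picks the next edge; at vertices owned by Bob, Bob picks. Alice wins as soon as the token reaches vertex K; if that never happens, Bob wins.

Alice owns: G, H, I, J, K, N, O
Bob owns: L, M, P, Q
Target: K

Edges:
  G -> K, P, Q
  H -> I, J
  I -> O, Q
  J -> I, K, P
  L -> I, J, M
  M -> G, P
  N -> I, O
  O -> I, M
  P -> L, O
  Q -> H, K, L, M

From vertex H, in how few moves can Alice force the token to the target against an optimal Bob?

2

A0 = {K}
A1: add {G, J} — G (Alice) has G→K; J (Alice) has J→K.
A2: add {H} — H (Alice) has H→J.
A3 = A2; e.g. I (Alice) has no edge into A2. Fixed point.
H enters the attractor at level 2, so Alice can force the target in 2 moves from there.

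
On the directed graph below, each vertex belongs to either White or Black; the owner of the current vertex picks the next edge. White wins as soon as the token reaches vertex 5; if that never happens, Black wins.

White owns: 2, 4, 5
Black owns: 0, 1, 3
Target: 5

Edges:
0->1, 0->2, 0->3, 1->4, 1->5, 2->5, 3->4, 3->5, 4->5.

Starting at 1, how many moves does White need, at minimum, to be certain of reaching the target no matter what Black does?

2

A0 = {5}
A1: add {2, 4} — 2 (White) has 2→5; 4 (White) has 4→5.
A2: add {1, 3} — 1 (Black): all of {4, 5} already in; 3 (Black): all of {4, 5} already in.
1 enters the attractor at level 2, so White can force the target in 2 moves from there.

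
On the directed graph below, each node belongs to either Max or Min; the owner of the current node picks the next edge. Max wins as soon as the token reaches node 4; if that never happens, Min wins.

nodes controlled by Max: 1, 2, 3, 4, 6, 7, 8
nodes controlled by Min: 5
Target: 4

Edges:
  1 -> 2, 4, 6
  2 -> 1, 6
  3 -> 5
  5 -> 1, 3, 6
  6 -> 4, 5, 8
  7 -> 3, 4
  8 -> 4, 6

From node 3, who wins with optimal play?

Min

A0 = {4}
A1: add {1, 6, 7, 8} — 1 (Max) has 1→4; 6 (Max) has 6→4; 7 (Max) has 7→4; 8 (Max) has 8→4.
A2: add {2} — 2 (Max) has 2→1.
A3 = A2; e.g. 3 (Max) has no edge into A2. Fixed point.
3 never enters the attractor, so Min can avoid the target forever.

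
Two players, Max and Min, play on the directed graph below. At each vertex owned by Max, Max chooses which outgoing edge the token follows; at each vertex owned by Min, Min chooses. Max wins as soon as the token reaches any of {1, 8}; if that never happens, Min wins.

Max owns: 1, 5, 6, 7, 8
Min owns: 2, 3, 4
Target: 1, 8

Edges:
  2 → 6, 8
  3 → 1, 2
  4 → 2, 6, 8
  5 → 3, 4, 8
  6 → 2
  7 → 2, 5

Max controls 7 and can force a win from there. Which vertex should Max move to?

5

A0 = {1, 8}
A1: add {5} — 5 (Max) has 5→8.
A2: add {7} — 7 (Max) has 7→5.
A3 = A2; e.g. 2 (Min) can still go to 6. Fixed point.
From 7, successor 5 is in the attractor (rank 1); the other successor 2 is not.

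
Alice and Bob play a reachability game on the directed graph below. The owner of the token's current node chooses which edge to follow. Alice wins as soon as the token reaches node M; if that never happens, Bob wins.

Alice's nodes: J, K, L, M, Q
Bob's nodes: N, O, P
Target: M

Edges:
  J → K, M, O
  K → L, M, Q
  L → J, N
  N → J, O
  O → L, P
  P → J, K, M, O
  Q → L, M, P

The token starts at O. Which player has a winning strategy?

A0 = {M}
A1: add {J, K, Q} — J (Alice) has J→M; K (Alice) has K→M; Q (Alice) has Q→M.
A2: add {L} — L (Alice) has L→J.
A3 = A2; e.g. N (Bob) can still go to O. Fixed point.
O never enters the attractor, so Bob can avoid the target forever.

Bob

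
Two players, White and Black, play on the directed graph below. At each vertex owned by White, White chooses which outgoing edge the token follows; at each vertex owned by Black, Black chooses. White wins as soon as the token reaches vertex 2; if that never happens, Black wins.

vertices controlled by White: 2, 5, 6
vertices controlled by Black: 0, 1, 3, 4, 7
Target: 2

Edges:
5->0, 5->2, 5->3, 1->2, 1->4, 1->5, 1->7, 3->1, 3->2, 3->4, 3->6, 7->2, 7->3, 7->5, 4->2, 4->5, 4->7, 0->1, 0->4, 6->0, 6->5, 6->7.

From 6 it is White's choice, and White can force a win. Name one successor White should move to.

A0 = {2}
A1: add {5} — 5 (White) has 5→2.
A2: add {6} — 6 (White) has 6→5.
A3 = A2; e.g. 0 (Black) can still go to 1. Fixed point.
From 6, successor 5 is in the attractor (rank 1); the other successors 0, 7 are not.

5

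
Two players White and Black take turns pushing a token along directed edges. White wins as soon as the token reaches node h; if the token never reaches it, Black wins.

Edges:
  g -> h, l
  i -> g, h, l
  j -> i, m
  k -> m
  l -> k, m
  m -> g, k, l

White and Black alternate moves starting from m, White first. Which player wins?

Track states (vertex, player-to-move).
A0 = {(h,White), (h,Black)}
A1: add {(g,White), (i,White)}.
A2 = A1; e.g. (g,Black) stays out. (m,White) never enters ⇒ Black avoids the target.

Black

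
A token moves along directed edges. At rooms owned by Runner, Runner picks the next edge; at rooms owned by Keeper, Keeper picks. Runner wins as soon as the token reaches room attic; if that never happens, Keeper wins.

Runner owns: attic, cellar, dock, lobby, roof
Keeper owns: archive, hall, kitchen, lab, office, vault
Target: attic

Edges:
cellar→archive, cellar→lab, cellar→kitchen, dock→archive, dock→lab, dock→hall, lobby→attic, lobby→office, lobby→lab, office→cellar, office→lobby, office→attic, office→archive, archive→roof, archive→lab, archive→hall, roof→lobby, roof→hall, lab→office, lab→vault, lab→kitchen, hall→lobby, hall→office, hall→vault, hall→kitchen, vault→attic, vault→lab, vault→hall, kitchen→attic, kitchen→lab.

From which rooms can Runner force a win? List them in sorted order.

attic, lobby, roof

A0 = {attic}
A1: add {lobby} — lobby (Runner) has lobby→attic.
A2: add {roof} — roof (Runner) has roof→lobby.
A3 = A2; e.g. cellar (Runner) has no edge into A2. Fixed point.
Runner's winning region = {attic, lobby, roof}.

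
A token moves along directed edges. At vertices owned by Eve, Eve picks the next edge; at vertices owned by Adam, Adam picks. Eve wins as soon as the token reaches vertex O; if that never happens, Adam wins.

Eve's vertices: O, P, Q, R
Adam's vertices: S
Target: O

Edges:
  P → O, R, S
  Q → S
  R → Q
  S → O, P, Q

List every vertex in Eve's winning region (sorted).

O, P

A0 = {O}
A1: add {P} — P (Eve) has P→O.
A2 = A1; e.g. Q (Eve) has no edge into A1. Fixed point.
Eve's winning region = {O, P}.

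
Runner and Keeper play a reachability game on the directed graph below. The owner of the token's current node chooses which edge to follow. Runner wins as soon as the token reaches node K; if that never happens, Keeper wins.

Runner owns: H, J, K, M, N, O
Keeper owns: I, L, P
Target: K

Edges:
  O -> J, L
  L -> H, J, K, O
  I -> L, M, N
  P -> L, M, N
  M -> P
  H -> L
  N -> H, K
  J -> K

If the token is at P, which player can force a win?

A0 = {K}
A1: add {J, N} — J (Runner) has J→K; N (Runner) has N→K.
A2: add {O} — O (Runner) has O→J.
A3 = A2; e.g. H (Runner) has no edge into A2. Fixed point.
P never enters the attractor, so Keeper can avoid the target forever.

Keeper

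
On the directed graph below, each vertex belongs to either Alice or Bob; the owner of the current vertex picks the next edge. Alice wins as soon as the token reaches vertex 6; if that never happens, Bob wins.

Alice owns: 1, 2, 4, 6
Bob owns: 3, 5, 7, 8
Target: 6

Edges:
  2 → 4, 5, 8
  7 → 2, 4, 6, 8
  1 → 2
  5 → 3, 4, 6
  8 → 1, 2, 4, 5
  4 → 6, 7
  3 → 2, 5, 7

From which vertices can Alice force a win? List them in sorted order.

A0 = {6}
A1: add {4} — 4 (Alice) has 4→6.
A2: add {2} — 2 (Alice) has 2→4.
A3: add {1} — 1 (Alice) has 1→2.
A4 = A3; e.g. 3 (Bob) can still go to 5. Fixed point.
Alice's winning region = {1, 2, 4, 6}.

1, 2, 4, 6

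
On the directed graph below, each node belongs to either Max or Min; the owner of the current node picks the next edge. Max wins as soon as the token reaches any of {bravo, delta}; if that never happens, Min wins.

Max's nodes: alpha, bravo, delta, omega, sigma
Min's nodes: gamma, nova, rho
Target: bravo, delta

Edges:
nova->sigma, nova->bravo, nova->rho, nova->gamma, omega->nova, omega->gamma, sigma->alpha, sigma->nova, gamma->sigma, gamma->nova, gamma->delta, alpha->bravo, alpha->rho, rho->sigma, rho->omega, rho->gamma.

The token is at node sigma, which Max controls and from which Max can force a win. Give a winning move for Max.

alpha

A0 = {bravo, delta}
A1: add {alpha} — alpha (Max) has alpha→bravo.
A2: add {sigma} — sigma (Max) has sigma→alpha.
A3 = A2; e.g. omega (Max) has no edge into A2. Fixed point.
From sigma, successor alpha is in the attractor (rank 1); the other successor nova is not.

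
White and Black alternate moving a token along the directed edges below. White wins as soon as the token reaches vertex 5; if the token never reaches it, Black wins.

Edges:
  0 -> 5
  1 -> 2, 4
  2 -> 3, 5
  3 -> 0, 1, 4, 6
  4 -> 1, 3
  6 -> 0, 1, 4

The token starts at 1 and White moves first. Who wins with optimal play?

Track states (vertex, player-to-move).
A0 = {(5,White), (5,Black)}
A1: add {(0,White), (0,Black), (2,White)}.
A2: add {(3,White), (6,White)}.
A3: add {(2,Black)}.
A4: add {(1,White)}.
(1,White) ∈ A4 ⇒ White forces the target.

White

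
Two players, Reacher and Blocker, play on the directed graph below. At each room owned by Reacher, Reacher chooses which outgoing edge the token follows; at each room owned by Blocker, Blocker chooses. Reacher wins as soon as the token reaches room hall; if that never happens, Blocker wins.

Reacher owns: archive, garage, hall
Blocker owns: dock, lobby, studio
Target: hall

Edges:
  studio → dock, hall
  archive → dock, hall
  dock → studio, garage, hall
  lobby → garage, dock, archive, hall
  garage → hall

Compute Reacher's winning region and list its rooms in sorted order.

archive, garage, hall

A0 = {hall}
A1: add {archive, garage} — garage (Reacher) has garage→hall; archive (Reacher) has archive→hall.
A2 = A1; e.g. studio (Blocker) can still go to dock. Fixed point.
Reacher's winning region = {archive, garage, hall}.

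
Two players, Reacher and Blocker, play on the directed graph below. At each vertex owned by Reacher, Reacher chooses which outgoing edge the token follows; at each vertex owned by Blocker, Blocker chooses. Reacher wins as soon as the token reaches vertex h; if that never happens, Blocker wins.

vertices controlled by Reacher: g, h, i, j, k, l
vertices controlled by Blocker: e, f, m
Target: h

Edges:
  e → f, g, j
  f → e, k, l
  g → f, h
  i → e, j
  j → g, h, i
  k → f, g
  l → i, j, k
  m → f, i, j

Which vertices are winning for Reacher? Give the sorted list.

A0 = {h}
A1: add {g, j} — g (Reacher) has g→h; j (Reacher) has j→h.
A2: add {i, k, l} — i (Reacher) has i→j; k (Reacher) has k→g; l (Reacher) has l→j.
A3 = A2; e.g. e (Blocker) can still go to f. Fixed point.
Reacher's winning region = {g, h, i, j, k, l}.

g, h, i, j, k, l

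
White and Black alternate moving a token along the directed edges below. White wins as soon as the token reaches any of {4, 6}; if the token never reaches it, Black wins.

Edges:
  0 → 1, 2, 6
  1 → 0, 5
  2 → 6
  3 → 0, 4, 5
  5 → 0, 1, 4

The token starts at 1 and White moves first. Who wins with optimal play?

Black

Track states (vertex, player-to-move).
A0 = {(4,White), (4,Black), (6,White), (6,Black)}
A1: add {(0,White), (2,White), (2,Black), (3,White), (5,White)}.
A2: add {(1,Black), (3,Black)}.
A3 = A2; e.g. (0,Black) stays out. (1,White) never enters ⇒ Black avoids the target.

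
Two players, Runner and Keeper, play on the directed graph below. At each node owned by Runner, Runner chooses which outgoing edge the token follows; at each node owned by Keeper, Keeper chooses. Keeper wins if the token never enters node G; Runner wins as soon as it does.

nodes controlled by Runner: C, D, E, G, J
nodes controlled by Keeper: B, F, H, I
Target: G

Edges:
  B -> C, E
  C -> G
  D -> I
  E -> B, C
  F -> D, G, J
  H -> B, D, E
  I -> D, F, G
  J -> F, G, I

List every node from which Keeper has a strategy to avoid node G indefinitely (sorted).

D, F, H, I

A0 = {G}
A1: add {C, J} — C (Runner) has C→G; J (Runner) has J→G.
A2: add {E} — E (Runner) has E→C.
A3: add {B} — B (Keeper): all of {C, E} already in.
A4 = A3; e.g. D (Runner) has no edge into A3. Fixed point.
Runner's attractor = {B, C, E, G, J}; Keeper avoids the target exactly from the complement.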